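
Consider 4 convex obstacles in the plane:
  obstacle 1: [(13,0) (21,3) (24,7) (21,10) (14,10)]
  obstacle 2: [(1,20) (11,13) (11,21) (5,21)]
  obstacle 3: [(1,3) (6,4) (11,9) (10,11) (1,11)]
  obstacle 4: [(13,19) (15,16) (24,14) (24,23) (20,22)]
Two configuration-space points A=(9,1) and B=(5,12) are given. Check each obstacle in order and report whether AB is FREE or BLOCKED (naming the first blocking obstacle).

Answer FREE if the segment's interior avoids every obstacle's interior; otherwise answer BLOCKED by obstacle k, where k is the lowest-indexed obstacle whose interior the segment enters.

Obstacle 1 [(13,0) (21,3) (24,7) (21,10) (14,10)]:
  edge (13,0)–(21,3): clear
  edge (21,3)–(24,7): clear
  edge (24,7)–(21,10): clear
  edge (21,10)–(14,10): clear
  edge (14,10)–(13,0): clear
  midpoint (7,13/2) outside
  → clear
Obstacle 2 [(1,20) (11,13) (11,21) (5,21)]:
  edge (1,20)–(11,13): clear
  edge (11,13)–(11,21): clear
  edge (11,21)–(5,21): clear
  edge (5,21)–(1,20): clear
  midpoint (7,13/2) outside
  → clear
Obstacle 3 [(1,3) (6,4) (11,9) (10,11) (1,11)]:
  edge (1,3)–(6,4): clear
  edge (6,4)–(11,9): crosses AB
  edge (11,9)–(10,11): clear
  edge (10,11)–(1,11): crosses AB
  edge (1,11)–(1,3): clear
  → BLOCKED
Obstacle 4 [(13,19) (15,16) (24,14) (24,23) (20,22)]:
  edge (13,19)–(15,16): clear
  edge (15,16)–(24,14): clear
  edge (24,14)–(24,23): clear
  edge (24,23)–(20,22): clear
  edge (20,22)–(13,19): clear
  midpoint (7,13/2) outside
  → clear

BLOCKED by obstacle 3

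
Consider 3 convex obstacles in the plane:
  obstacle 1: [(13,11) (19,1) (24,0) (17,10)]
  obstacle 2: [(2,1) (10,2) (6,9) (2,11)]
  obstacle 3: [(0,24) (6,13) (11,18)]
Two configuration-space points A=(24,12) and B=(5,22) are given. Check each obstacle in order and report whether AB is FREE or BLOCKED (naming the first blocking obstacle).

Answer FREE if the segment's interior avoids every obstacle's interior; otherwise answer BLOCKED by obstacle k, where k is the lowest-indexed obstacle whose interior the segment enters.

Obstacle 1 [(13,11) (19,1) (24,0) (17,10)]:
  edge (13,11)–(19,1): clear
  edge (19,1)–(24,0): clear
  edge (24,0)–(17,10): clear
  edge (17,10)–(13,11): clear
  midpoint (29/2,17) outside
  → clear
Obstacle 2 [(2,1) (10,2) (6,9) (2,11)]:
  edge (2,1)–(10,2): clear
  edge (10,2)–(6,9): clear
  edge (6,9)–(2,11): clear
  edge (2,11)–(2,1): clear
  midpoint (29/2,17) outside
  → clear
Obstacle 3 [(0,24) (6,13) (11,18)]:
  edge (0,24)–(6,13): clear
  edge (6,13)–(11,18): clear
  edge (11,18)–(0,24): clear
  midpoint (29/2,17) outside
  → clear

FREE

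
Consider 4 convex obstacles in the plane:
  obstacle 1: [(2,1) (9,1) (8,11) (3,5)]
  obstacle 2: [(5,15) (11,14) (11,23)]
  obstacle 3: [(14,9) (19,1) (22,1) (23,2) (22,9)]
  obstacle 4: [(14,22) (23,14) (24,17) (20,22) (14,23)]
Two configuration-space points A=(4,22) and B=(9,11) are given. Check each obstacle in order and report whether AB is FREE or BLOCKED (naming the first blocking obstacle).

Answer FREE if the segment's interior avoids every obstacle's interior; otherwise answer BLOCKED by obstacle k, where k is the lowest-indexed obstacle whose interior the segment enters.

BLOCKED by obstacle 2

Obstacle 1 [(2,1) (9,1) (8,11) (3,5)]:
  edge (2,1)–(9,1): clear
  edge (9,1)–(8,11): clear
  edge (8,11)–(3,5): clear
  edge (3,5)–(2,1): clear
  midpoint (13/2,33/2) outside
  → clear
Obstacle 2 [(5,15) (11,14) (11,23)]:
  edge (5,15)–(11,14): crosses AB
  edge (11,14)–(11,23): clear
  edge (11,23)–(5,15): crosses AB
  → BLOCKED
Obstacle 3 [(14,9) (19,1) (22,1) (23,2) (22,9)]:
  edge (14,9)–(19,1): clear
  edge (19,1)–(22,1): clear
  edge (22,1)–(23,2): clear
  edge (23,2)–(22,9): clear
  edge (22,9)–(14,9): clear
  midpoint (13/2,33/2) outside
  → clear
Obstacle 4 [(14,22) (23,14) (24,17) (20,22) (14,23)]:
  edge (14,22)–(23,14): clear
  edge (23,14)–(24,17): clear
  edge (24,17)–(20,22): clear
  edge (20,22)–(14,23): clear
  edge (14,23)–(14,22): clear
  midpoint (13/2,33/2) outside
  → clear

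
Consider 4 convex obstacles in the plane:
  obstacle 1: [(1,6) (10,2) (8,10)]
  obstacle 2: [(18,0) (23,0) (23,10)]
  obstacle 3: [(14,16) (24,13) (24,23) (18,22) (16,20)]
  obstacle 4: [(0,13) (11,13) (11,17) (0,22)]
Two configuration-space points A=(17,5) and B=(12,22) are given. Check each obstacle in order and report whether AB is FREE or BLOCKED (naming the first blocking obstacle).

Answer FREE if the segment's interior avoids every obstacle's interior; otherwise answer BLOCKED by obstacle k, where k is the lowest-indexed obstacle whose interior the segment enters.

FREE

Obstacle 1 [(1,6) (10,2) (8,10)]:
  edge (1,6)–(10,2): clear
  edge (10,2)–(8,10): clear
  edge (8,10)–(1,6): clear
  midpoint (29/2,27/2) outside
  → clear
Obstacle 2 [(18,0) (23,0) (23,10)]:
  edge (18,0)–(23,0): clear
  edge (23,0)–(23,10): clear
  edge (23,10)–(18,0): clear
  midpoint (29/2,27/2) outside
  → clear
Obstacle 3 [(14,16) (24,13) (24,23) (18,22) (16,20)]:
  edge (14,16)–(24,13): clear
  edge (24,13)–(24,23): clear
  edge (24,23)–(18,22): clear
  edge (18,22)–(16,20): clear
  edge (16,20)–(14,16): clear
  midpoint (29/2,27/2) outside
  → clear
Obstacle 4 [(0,13) (11,13) (11,17) (0,22)]:
  edge (0,13)–(11,13): clear
  edge (11,13)–(11,17): clear
  edge (11,17)–(0,22): clear
  edge (0,22)–(0,13): clear
  midpoint (29/2,27/2) outside
  → clear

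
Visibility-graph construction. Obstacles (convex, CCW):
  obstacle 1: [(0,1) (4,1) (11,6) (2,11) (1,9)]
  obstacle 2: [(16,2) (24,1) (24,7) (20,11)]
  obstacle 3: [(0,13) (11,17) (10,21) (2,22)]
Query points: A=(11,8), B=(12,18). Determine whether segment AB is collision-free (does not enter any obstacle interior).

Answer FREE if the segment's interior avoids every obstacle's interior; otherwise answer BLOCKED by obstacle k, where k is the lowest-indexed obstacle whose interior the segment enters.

Obstacle 1 [(0,1) (4,1) (11,6) (2,11) (1,9)]:
  edge (0,1)–(4,1): clear
  edge (4,1)–(11,6): clear
  edge (11,6)–(2,11): clear
  edge (2,11)–(1,9): clear
  edge (1,9)–(0,1): clear
  midpoint (23/2,13) outside
  → clear
Obstacle 2 [(16,2) (24,1) (24,7) (20,11)]:
  edge (16,2)–(24,1): clear
  edge (24,1)–(24,7): clear
  edge (24,7)–(20,11): clear
  edge (20,11)–(16,2): clear
  midpoint (23/2,13) outside
  → clear
Obstacle 3 [(0,13) (11,17) (10,21) (2,22)]:
  edge (0,13)–(11,17): clear
  edge (11,17)–(10,21): clear
  edge (10,21)–(2,22): clear
  edge (2,22)–(0,13): clear
  midpoint (23/2,13) outside
  → clear

FREE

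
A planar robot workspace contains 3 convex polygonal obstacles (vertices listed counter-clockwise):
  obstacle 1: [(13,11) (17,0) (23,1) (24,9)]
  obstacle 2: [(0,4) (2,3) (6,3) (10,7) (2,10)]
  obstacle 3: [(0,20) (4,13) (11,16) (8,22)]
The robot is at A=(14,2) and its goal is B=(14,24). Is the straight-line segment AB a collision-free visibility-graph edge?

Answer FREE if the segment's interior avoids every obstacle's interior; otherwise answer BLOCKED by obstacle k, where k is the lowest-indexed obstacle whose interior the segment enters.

BLOCKED by obstacle 1

Obstacle 1 [(13,11) (17,0) (23,1) (24,9)]:
  edge (13,11)–(17,0): crosses AB
  edge (17,0)–(23,1): clear
  edge (23,1)–(24,9): clear
  edge (24,9)–(13,11): crosses AB
  → BLOCKED
Obstacle 2 [(0,4) (2,3) (6,3) (10,7) (2,10)]:
  edge (0,4)–(2,3): clear
  edge (2,3)–(6,3): clear
  edge (6,3)–(10,7): clear
  edge (10,7)–(2,10): clear
  edge (2,10)–(0,4): clear
  midpoint (14,13) outside
  → clear
Obstacle 3 [(0,20) (4,13) (11,16) (8,22)]:
  edge (0,20)–(4,13): clear
  edge (4,13)–(11,16): clear
  edge (11,16)–(8,22): clear
  edge (8,22)–(0,20): clear
  midpoint (14,13) outside
  → clear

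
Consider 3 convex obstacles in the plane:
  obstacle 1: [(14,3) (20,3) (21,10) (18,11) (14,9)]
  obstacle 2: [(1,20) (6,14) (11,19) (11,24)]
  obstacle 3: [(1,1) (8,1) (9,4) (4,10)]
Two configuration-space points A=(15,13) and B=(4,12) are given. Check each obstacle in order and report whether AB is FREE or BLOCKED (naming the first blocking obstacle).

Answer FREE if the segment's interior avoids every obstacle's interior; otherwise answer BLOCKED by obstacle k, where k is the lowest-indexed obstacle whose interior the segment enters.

FREE

Obstacle 1 [(14,3) (20,3) (21,10) (18,11) (14,9)]:
  edge (14,3)–(20,3): clear
  edge (20,3)–(21,10): clear
  edge (21,10)–(18,11): clear
  edge (18,11)–(14,9): clear
  edge (14,9)–(14,3): clear
  midpoint (19/2,25/2) outside
  → clear
Obstacle 2 [(1,20) (6,14) (11,19) (11,24)]:
  edge (1,20)–(6,14): clear
  edge (6,14)–(11,19): clear
  edge (11,19)–(11,24): clear
  edge (11,24)–(1,20): clear
  midpoint (19/2,25/2) outside
  → clear
Obstacle 3 [(1,1) (8,1) (9,4) (4,10)]:
  edge (1,1)–(8,1): clear
  edge (8,1)–(9,4): clear
  edge (9,4)–(4,10): clear
  edge (4,10)–(1,1): clear
  midpoint (19/2,25/2) outside
  → clear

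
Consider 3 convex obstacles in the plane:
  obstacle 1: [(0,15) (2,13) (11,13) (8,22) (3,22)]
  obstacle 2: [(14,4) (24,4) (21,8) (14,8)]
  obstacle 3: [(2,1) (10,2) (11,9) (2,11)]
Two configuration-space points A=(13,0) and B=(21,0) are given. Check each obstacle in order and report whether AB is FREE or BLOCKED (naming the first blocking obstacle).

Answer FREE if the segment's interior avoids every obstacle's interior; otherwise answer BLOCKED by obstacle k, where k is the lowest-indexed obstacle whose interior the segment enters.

FREE

Obstacle 1 [(0,15) (2,13) (11,13) (8,22) (3,22)]:
  edge (0,15)–(2,13): clear
  edge (2,13)–(11,13): clear
  edge (11,13)–(8,22): clear
  edge (8,22)–(3,22): clear
  edge (3,22)–(0,15): clear
  midpoint (17,0) outside
  → clear
Obstacle 2 [(14,4) (24,4) (21,8) (14,8)]:
  edge (14,4)–(24,4): clear
  edge (24,4)–(21,8): clear
  edge (21,8)–(14,8): clear
  edge (14,8)–(14,4): clear
  midpoint (17,0) outside
  → clear
Obstacle 3 [(2,1) (10,2) (11,9) (2,11)]:
  edge (2,1)–(10,2): clear
  edge (10,2)–(11,9): clear
  edge (11,9)–(2,11): clear
  edge (2,11)–(2,1): clear
  midpoint (17,0) outside
  → clear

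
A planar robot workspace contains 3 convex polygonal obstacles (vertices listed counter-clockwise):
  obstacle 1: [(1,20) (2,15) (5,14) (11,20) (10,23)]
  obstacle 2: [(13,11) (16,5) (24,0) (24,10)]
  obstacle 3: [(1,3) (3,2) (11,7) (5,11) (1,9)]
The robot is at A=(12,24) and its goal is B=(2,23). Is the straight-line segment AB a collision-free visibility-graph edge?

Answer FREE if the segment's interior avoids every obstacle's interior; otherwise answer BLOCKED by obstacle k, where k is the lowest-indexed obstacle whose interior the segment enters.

Obstacle 1 [(1,20) (2,15) (5,14) (11,20) (10,23)]:
  edge (1,20)–(2,15): clear
  edge (2,15)–(5,14): clear
  edge (5,14)–(11,20): clear
  edge (11,20)–(10,23): clear
  edge (10,23)–(1,20): clear
  midpoint (7,47/2) outside
  → clear
Obstacle 2 [(13,11) (16,5) (24,0) (24,10)]:
  edge (13,11)–(16,5): clear
  edge (16,5)–(24,0): clear
  edge (24,0)–(24,10): clear
  edge (24,10)–(13,11): clear
  midpoint (7,47/2) outside
  → clear
Obstacle 3 [(1,3) (3,2) (11,7) (5,11) (1,9)]:
  edge (1,3)–(3,2): clear
  edge (3,2)–(11,7): clear
  edge (11,7)–(5,11): clear
  edge (5,11)–(1,9): clear
  edge (1,9)–(1,3): clear
  midpoint (7,47/2) outside
  → clear

FREE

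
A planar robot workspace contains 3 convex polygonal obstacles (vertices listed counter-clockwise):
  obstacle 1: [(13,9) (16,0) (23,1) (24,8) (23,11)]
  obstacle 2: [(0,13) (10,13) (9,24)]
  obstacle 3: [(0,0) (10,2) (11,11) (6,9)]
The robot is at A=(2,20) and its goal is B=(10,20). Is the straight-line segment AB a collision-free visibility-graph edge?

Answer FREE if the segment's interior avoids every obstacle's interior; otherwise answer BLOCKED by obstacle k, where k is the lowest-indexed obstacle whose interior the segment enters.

Obstacle 1 [(13,9) (16,0) (23,1) (24,8) (23,11)]:
  edge (13,9)–(16,0): clear
  edge (16,0)–(23,1): clear
  edge (23,1)–(24,8): clear
  edge (24,8)–(23,11): clear
  edge (23,11)–(13,9): clear
  midpoint (6,20) outside
  → clear
Obstacle 2 [(0,13) (10,13) (9,24)]:
  edge (0,13)–(10,13): clear
  edge (10,13)–(9,24): crosses AB
  edge (9,24)–(0,13): crosses AB
  → BLOCKED
Obstacle 3 [(0,0) (10,2) (11,11) (6,9)]:
  edge (0,0)–(10,2): clear
  edge (10,2)–(11,11): clear
  edge (11,11)–(6,9): clear
  edge (6,9)–(0,0): clear
  midpoint (6,20) outside
  → clear

BLOCKED by obstacle 2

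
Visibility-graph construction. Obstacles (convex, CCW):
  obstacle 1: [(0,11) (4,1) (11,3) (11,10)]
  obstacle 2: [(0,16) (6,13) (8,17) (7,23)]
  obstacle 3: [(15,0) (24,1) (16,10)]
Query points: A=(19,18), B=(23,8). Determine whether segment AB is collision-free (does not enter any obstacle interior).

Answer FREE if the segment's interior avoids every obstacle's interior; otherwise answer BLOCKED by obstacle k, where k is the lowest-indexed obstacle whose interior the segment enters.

Obstacle 1 [(0,11) (4,1) (11,3) (11,10)]:
  edge (0,11)–(4,1): clear
  edge (4,1)–(11,3): clear
  edge (11,3)–(11,10): clear
  edge (11,10)–(0,11): clear
  midpoint (21,13) outside
  → clear
Obstacle 2 [(0,16) (6,13) (8,17) (7,23)]:
  edge (0,16)–(6,13): clear
  edge (6,13)–(8,17): clear
  edge (8,17)–(7,23): clear
  edge (7,23)–(0,16): clear
  midpoint (21,13) outside
  → clear
Obstacle 3 [(15,0) (24,1) (16,10)]:
  edge (15,0)–(24,1): clear
  edge (24,1)–(16,10): clear
  edge (16,10)–(15,0): clear
  midpoint (21,13) outside
  → clear

FREE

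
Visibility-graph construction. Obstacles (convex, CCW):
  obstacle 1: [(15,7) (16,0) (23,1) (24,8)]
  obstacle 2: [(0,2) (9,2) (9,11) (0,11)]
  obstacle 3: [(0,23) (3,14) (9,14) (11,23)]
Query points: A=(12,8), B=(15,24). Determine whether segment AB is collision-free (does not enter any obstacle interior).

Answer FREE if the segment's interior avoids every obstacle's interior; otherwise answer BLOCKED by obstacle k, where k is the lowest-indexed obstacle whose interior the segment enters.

Obstacle 1 [(15,7) (16,0) (23,1) (24,8)]:
  edge (15,7)–(16,0): clear
  edge (16,0)–(23,1): clear
  edge (23,1)–(24,8): clear
  edge (24,8)–(15,7): clear
  midpoint (27/2,16) outside
  → clear
Obstacle 2 [(0,2) (9,2) (9,11) (0,11)]:
  edge (0,2)–(9,2): clear
  edge (9,2)–(9,11): clear
  edge (9,11)–(0,11): clear
  edge (0,11)–(0,2): clear
  midpoint (27/2,16) outside
  → clear
Obstacle 3 [(0,23) (3,14) (9,14) (11,23)]:
  edge (0,23)–(3,14): clear
  edge (3,14)–(9,14): clear
  edge (9,14)–(11,23): clear
  edge (11,23)–(0,23): clear
  midpoint (27/2,16) outside
  → clear

FREE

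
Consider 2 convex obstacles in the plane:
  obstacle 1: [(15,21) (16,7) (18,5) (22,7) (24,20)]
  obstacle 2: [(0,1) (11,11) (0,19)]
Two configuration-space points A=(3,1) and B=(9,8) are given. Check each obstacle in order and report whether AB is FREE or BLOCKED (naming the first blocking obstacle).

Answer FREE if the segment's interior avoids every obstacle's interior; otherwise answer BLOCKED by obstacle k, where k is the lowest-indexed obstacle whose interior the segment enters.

FREE

Obstacle 1 [(15,21) (16,7) (18,5) (22,7) (24,20)]:
  edge (15,21)–(16,7): clear
  edge (16,7)–(18,5): clear
  edge (18,5)–(22,7): clear
  edge (22,7)–(24,20): clear
  edge (24,20)–(15,21): clear
  midpoint (6,9/2) outside
  → clear
Obstacle 2 [(0,1) (11,11) (0,19)]:
  edge (0,1)–(11,11): clear
  edge (11,11)–(0,19): clear
  edge (0,19)–(0,1): clear
  midpoint (6,9/2) outside
  → clear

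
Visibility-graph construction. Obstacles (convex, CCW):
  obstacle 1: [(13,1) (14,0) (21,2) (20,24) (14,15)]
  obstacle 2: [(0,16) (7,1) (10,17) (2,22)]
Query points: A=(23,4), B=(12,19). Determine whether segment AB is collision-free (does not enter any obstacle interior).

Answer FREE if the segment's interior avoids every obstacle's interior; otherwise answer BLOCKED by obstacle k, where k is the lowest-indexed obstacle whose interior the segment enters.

Obstacle 1 [(13,1) (14,0) (21,2) (20,24) (14,15)]:
  edge (13,1)–(14,0): clear
  edge (14,0)–(21,2): clear
  edge (21,2)–(20,24): crosses AB
  edge (20,24)–(14,15): crosses AB
  edge (14,15)–(13,1): clear
  → BLOCKED
Obstacle 2 [(0,16) (7,1) (10,17) (2,22)]:
  edge (0,16)–(7,1): clear
  edge (7,1)–(10,17): clear
  edge (10,17)–(2,22): clear
  edge (2,22)–(0,16): clear
  midpoint (35/2,23/2) outside
  → clear

BLOCKED by obstacle 1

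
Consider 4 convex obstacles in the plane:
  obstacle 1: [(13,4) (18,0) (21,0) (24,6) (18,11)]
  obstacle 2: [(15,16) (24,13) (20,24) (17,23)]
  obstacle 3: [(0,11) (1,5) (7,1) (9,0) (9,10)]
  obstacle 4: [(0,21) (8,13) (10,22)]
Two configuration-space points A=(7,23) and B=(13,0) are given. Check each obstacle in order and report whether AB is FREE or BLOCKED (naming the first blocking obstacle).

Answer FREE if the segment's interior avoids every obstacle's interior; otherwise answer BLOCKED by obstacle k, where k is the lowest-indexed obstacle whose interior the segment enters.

BLOCKED by obstacle 4

Obstacle 1 [(13,4) (18,0) (21,0) (24,6) (18,11)]:
  edge (13,4)–(18,0): clear
  edge (18,0)–(21,0): clear
  edge (21,0)–(24,6): clear
  edge (24,6)–(18,11): clear
  edge (18,11)–(13,4): clear
  midpoint (10,23/2) outside
  → clear
Obstacle 2 [(15,16) (24,13) (20,24) (17,23)]:
  edge (15,16)–(24,13): clear
  edge (24,13)–(20,24): clear
  edge (20,24)–(17,23): clear
  edge (17,23)–(15,16): clear
  midpoint (10,23/2) outside
  → clear
Obstacle 3 [(0,11) (1,5) (7,1) (9,0) (9,10)]:
  edge (0,11)–(1,5): clear
  edge (1,5)–(7,1): clear
  edge (7,1)–(9,0): clear
  edge (9,0)–(9,10): clear
  edge (9,10)–(0,11): clear
  midpoint (10,23/2) outside
  → clear
Obstacle 4 [(0,21) (8,13) (10,22)]:
  edge (0,21)–(8,13): clear
  edge (8,13)–(10,22): crosses AB
  edge (10,22)–(0,21): crosses AB
  → BLOCKED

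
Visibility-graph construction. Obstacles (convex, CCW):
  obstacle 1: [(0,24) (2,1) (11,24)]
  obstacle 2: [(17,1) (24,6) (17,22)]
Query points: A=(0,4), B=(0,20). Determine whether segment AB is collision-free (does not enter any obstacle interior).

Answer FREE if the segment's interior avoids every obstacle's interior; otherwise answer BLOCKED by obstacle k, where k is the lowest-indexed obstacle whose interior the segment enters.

FREE

Obstacle 1 [(0,24) (2,1) (11,24)]:
  edge (0,24)–(2,1): clear
  edge (2,1)–(11,24): clear
  edge (11,24)–(0,24): clear
  midpoint (0,12) outside
  → clear
Obstacle 2 [(17,1) (24,6) (17,22)]:
  edge (17,1)–(24,6): clear
  edge (24,6)–(17,22): clear
  edge (17,22)–(17,1): clear
  midpoint (0,12) outside
  → clear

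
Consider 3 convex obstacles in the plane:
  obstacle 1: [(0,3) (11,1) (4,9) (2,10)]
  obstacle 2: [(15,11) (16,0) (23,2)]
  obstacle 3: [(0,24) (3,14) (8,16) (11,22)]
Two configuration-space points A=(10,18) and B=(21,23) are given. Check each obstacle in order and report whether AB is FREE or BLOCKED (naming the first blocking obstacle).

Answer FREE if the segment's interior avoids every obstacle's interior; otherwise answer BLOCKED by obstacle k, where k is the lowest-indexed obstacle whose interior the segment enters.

FREE

Obstacle 1 [(0,3) (11,1) (4,9) (2,10)]:
  edge (0,3)–(11,1): clear
  edge (11,1)–(4,9): clear
  edge (4,9)–(2,10): clear
  edge (2,10)–(0,3): clear
  midpoint (31/2,41/2) outside
  → clear
Obstacle 2 [(15,11) (16,0) (23,2)]:
  edge (15,11)–(16,0): clear
  edge (16,0)–(23,2): clear
  edge (23,2)–(15,11): clear
  midpoint (31/2,41/2) outside
  → clear
Obstacle 3 [(0,24) (3,14) (8,16) (11,22)]:
  edge (0,24)–(3,14): clear
  edge (3,14)–(8,16): clear
  edge (8,16)–(11,22): clear
  edge (11,22)–(0,24): clear
  midpoint (31/2,41/2) outside
  → clear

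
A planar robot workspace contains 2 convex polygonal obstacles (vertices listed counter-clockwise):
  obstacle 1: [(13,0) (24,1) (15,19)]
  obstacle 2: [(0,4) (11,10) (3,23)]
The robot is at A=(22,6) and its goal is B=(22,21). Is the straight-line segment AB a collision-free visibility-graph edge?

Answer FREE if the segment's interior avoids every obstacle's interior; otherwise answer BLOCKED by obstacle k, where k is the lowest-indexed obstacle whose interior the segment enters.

Obstacle 1 [(13,0) (24,1) (15,19)]:
  edge (13,0)–(24,1): clear
  edge (24,1)–(15,19): clear
  edge (15,19)–(13,0): clear
  midpoint (22,27/2) outside
  → clear
Obstacle 2 [(0,4) (11,10) (3,23)]:
  edge (0,4)–(11,10): clear
  edge (11,10)–(3,23): clear
  edge (3,23)–(0,4): clear
  midpoint (22,27/2) outside
  → clear

FREE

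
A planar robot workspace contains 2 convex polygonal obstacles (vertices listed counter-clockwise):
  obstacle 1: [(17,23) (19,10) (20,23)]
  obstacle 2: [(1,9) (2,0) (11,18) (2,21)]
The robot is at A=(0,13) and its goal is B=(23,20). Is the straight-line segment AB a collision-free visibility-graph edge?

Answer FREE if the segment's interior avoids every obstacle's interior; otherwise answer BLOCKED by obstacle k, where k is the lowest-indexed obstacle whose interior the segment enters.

BLOCKED by obstacle 1

Obstacle 1 [(17,23) (19,10) (20,23)]:
  edge (17,23)–(19,10): crosses AB
  edge (19,10)–(20,23): crosses AB
  edge (20,23)–(17,23): clear
  → BLOCKED
Obstacle 2 [(1,9) (2,0) (11,18) (2,21)]:
  edge (1,9)–(2,0): clear
  edge (2,0)–(11,18): crosses AB
  edge (11,18)–(2,21): clear
  edge (2,21)–(1,9): crosses AB
  → BLOCKED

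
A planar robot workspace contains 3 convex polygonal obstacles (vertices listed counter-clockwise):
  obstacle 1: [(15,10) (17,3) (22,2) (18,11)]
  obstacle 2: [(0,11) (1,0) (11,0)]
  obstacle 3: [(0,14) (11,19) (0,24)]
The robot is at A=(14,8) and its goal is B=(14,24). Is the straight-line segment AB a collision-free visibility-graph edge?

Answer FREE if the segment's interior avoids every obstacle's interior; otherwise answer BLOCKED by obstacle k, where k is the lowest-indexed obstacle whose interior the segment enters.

FREE

Obstacle 1 [(15,10) (17,3) (22,2) (18,11)]:
  edge (15,10)–(17,3): clear
  edge (17,3)–(22,2): clear
  edge (22,2)–(18,11): clear
  edge (18,11)–(15,10): clear
  midpoint (14,16) outside
  → clear
Obstacle 2 [(0,11) (1,0) (11,0)]:
  edge (0,11)–(1,0): clear
  edge (1,0)–(11,0): clear
  edge (11,0)–(0,11): clear
  midpoint (14,16) outside
  → clear
Obstacle 3 [(0,14) (11,19) (0,24)]:
  edge (0,14)–(11,19): clear
  edge (11,19)–(0,24): clear
  edge (0,24)–(0,14): clear
  midpoint (14,16) outside
  → clear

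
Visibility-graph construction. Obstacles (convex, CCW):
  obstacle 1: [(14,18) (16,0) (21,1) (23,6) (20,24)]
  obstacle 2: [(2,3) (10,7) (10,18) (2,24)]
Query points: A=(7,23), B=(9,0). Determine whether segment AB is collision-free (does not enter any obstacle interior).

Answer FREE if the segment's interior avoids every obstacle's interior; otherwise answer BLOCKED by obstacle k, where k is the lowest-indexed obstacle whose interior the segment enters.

BLOCKED by obstacle 2

Obstacle 1 [(14,18) (16,0) (21,1) (23,6) (20,24)]:
  edge (14,18)–(16,0): clear
  edge (16,0)–(21,1): clear
  edge (21,1)–(23,6): clear
  edge (23,6)–(20,24): clear
  edge (20,24)–(14,18): clear
  midpoint (8,23/2) outside
  → clear
Obstacle 2 [(2,3) (10,7) (10,18) (2,24)]:
  edge (2,3)–(10,7): crosses AB
  edge (10,7)–(10,18): clear
  edge (10,18)–(2,24): crosses AB
  edge (2,24)–(2,3): clear
  → BLOCKED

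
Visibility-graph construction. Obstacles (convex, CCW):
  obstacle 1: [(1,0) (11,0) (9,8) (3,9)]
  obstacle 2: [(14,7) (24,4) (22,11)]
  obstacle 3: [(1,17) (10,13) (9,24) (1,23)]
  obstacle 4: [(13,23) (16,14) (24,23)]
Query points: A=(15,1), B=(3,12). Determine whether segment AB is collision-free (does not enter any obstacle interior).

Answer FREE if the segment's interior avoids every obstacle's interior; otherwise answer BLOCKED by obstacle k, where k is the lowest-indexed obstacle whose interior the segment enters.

BLOCKED by obstacle 1

Obstacle 1 [(1,0) (11,0) (9,8) (3,9)]:
  edge (1,0)–(11,0): clear
  edge (11,0)–(9,8): crosses AB
  edge (9,8)–(3,9): crosses AB
  edge (3,9)–(1,0): clear
  → BLOCKED
Obstacle 2 [(14,7) (24,4) (22,11)]:
  edge (14,7)–(24,4): clear
  edge (24,4)–(22,11): clear
  edge (22,11)–(14,7): clear
  midpoint (9,13/2) outside
  → clear
Obstacle 3 [(1,17) (10,13) (9,24) (1,23)]:
  edge (1,17)–(10,13): clear
  edge (10,13)–(9,24): clear
  edge (9,24)–(1,23): clear
  edge (1,23)–(1,17): clear
  midpoint (9,13/2) outside
  → clear
Obstacle 4 [(13,23) (16,14) (24,23)]:
  edge (13,23)–(16,14): clear
  edge (16,14)–(24,23): clear
  edge (24,23)–(13,23): clear
  midpoint (9,13/2) outside
  → clear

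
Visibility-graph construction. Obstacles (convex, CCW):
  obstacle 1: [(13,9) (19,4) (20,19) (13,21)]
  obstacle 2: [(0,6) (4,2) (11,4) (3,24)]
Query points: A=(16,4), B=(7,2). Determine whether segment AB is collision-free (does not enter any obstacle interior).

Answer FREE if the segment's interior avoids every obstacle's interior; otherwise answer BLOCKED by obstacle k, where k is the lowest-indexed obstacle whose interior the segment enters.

Obstacle 1 [(13,9) (19,4) (20,19) (13,21)]:
  edge (13,9)–(19,4): clear
  edge (19,4)–(20,19): clear
  edge (20,19)–(13,21): clear
  edge (13,21)–(13,9): clear
  midpoint (23/2,3) outside
  → clear
Obstacle 2 [(0,6) (4,2) (11,4) (3,24)]:
  edge (0,6)–(4,2): clear
  edge (4,2)–(11,4): clear
  edge (11,4)–(3,24): clear
  edge (3,24)–(0,6): clear
  midpoint (23/2,3) outside
  → clear

FREE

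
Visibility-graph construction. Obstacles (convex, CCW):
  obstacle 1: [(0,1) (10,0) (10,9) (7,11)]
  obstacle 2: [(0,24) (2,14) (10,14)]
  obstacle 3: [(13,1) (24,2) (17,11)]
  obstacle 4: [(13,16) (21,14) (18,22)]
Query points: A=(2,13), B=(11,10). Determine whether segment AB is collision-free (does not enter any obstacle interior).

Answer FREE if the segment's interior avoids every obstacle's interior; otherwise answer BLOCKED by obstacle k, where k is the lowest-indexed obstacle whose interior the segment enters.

FREE

Obstacle 1 [(0,1) (10,0) (10,9) (7,11)]:
  edge (0,1)–(10,0): clear
  edge (10,0)–(10,9): clear
  edge (10,9)–(7,11): clear
  edge (7,11)–(0,1): clear
  midpoint (13/2,23/2) outside
  → clear
Obstacle 2 [(0,24) (2,14) (10,14)]:
  edge (0,24)–(2,14): clear
  edge (2,14)–(10,14): clear
  edge (10,14)–(0,24): clear
  midpoint (13/2,23/2) outside
  → clear
Obstacle 3 [(13,1) (24,2) (17,11)]:
  edge (13,1)–(24,2): clear
  edge (24,2)–(17,11): clear
  edge (17,11)–(13,1): clear
  midpoint (13/2,23/2) outside
  → clear
Obstacle 4 [(13,16) (21,14) (18,22)]:
  edge (13,16)–(21,14): clear
  edge (21,14)–(18,22): clear
  edge (18,22)–(13,16): clear
  midpoint (13/2,23/2) outside
  → clear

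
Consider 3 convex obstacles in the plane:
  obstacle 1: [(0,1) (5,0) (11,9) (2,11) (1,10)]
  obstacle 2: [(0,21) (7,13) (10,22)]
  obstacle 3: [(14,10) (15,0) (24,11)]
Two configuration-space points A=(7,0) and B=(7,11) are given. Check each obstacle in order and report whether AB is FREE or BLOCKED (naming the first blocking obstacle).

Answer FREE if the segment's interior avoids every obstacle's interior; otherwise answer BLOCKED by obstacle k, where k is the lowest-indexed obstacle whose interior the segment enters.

Obstacle 1 [(0,1) (5,0) (11,9) (2,11) (1,10)]:
  edge (0,1)–(5,0): clear
  edge (5,0)–(11,9): crosses AB
  edge (11,9)–(2,11): crosses AB
  edge (2,11)–(1,10): clear
  edge (1,10)–(0,1): clear
  → BLOCKED
Obstacle 2 [(0,21) (7,13) (10,22)]:
  edge (0,21)–(7,13): clear
  edge (7,13)–(10,22): clear
  edge (10,22)–(0,21): clear
  midpoint (7,11/2) outside
  → clear
Obstacle 3 [(14,10) (15,0) (24,11)]:
  edge (14,10)–(15,0): clear
  edge (15,0)–(24,11): clear
  edge (24,11)–(14,10): clear
  midpoint (7,11/2) outside
  → clear

BLOCKED by obstacle 1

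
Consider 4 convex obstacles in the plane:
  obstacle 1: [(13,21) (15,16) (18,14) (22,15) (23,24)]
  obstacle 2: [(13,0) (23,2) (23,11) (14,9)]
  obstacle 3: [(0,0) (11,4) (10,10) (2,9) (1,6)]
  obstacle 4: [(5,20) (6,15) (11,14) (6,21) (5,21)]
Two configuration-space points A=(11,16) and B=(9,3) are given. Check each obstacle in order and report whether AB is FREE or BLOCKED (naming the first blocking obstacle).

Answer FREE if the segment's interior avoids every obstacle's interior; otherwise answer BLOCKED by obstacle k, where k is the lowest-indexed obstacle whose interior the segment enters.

Obstacle 1 [(13,21) (15,16) (18,14) (22,15) (23,24)]:
  edge (13,21)–(15,16): clear
  edge (15,16)–(18,14): clear
  edge (18,14)–(22,15): clear
  edge (22,15)–(23,24): clear
  edge (23,24)–(13,21): clear
  midpoint (10,19/2) outside
  → clear
Obstacle 2 [(13,0) (23,2) (23,11) (14,9)]:
  edge (13,0)–(23,2): clear
  edge (23,2)–(23,11): clear
  edge (23,11)–(14,9): clear
  edge (14,9)–(13,0): clear
  midpoint (10,19/2) outside
  → clear
Obstacle 3 [(0,0) (11,4) (10,10) (2,9) (1,6)]:
  edge (0,0)–(11,4): crosses AB
  edge (11,4)–(10,10): crosses AB
  edge (10,10)–(2,9): clear
  edge (2,9)–(1,6): clear
  edge (1,6)–(0,0): clear
  → BLOCKED
Obstacle 4 [(5,20) (6,15) (11,14) (6,21) (5,21)]:
  edge (5,20)–(6,15): clear
  edge (6,15)–(11,14): crosses AB
  edge (11,14)–(6,21): crosses AB
  edge (6,21)–(5,21): clear
  edge (5,21)–(5,20): clear
  → BLOCKED

BLOCKED by obstacle 3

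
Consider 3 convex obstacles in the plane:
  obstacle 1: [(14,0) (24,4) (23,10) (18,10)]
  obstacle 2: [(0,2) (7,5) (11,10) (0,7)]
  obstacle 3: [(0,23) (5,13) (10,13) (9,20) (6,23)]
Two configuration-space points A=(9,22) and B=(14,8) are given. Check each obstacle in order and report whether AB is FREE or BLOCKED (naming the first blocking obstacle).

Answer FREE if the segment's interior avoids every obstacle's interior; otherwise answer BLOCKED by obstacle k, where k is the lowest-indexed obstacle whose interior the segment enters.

FREE

Obstacle 1 [(14,0) (24,4) (23,10) (18,10)]:
  edge (14,0)–(24,4): clear
  edge (24,4)–(23,10): clear
  edge (23,10)–(18,10): clear
  edge (18,10)–(14,0): clear
  midpoint (23/2,15) outside
  → clear
Obstacle 2 [(0,2) (7,5) (11,10) (0,7)]:
  edge (0,2)–(7,5): clear
  edge (7,5)–(11,10): clear
  edge (11,10)–(0,7): clear
  edge (0,7)–(0,2): clear
  midpoint (23/2,15) outside
  → clear
Obstacle 3 [(0,23) (5,13) (10,13) (9,20) (6,23)]:
  edge (0,23)–(5,13): clear
  edge (5,13)–(10,13): clear
  edge (10,13)–(9,20): clear
  edge (9,20)–(6,23): clear
  edge (6,23)–(0,23): clear
  midpoint (23/2,15) outside
  → clear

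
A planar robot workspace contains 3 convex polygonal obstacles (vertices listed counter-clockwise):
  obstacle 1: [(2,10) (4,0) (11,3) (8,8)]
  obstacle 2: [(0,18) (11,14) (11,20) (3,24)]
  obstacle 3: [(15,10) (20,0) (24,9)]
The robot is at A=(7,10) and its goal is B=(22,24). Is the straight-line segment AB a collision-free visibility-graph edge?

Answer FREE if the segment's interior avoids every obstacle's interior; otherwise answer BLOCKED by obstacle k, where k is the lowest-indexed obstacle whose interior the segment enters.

FREE

Obstacle 1 [(2,10) (4,0) (11,3) (8,8)]:
  edge (2,10)–(4,0): clear
  edge (4,0)–(11,3): clear
  edge (11,3)–(8,8): clear
  edge (8,8)–(2,10): clear
  midpoint (29/2,17) outside
  → clear
Obstacle 2 [(0,18) (11,14) (11,20) (3,24)]:
  edge (0,18)–(11,14): clear
  edge (11,14)–(11,20): clear
  edge (11,20)–(3,24): clear
  edge (3,24)–(0,18): clear
  midpoint (29/2,17) outside
  → clear
Obstacle 3 [(15,10) (20,0) (24,9)]:
  edge (15,10)–(20,0): clear
  edge (20,0)–(24,9): clear
  edge (24,9)–(15,10): clear
  midpoint (29/2,17) outside
  → clear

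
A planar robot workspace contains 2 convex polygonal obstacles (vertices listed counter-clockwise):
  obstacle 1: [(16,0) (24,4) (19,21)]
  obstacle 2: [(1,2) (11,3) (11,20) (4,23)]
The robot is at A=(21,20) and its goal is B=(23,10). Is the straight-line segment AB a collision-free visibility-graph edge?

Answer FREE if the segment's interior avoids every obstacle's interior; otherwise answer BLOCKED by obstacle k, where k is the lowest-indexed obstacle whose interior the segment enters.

FREE

Obstacle 1 [(16,0) (24,4) (19,21)]:
  edge (16,0)–(24,4): clear
  edge (24,4)–(19,21): clear
  edge (19,21)–(16,0): clear
  midpoint (22,15) outside
  → clear
Obstacle 2 [(1,2) (11,3) (11,20) (4,23)]:
  edge (1,2)–(11,3): clear
  edge (11,3)–(11,20): clear
  edge (11,20)–(4,23): clear
  edge (4,23)–(1,2): clear
  midpoint (22,15) outside
  → clear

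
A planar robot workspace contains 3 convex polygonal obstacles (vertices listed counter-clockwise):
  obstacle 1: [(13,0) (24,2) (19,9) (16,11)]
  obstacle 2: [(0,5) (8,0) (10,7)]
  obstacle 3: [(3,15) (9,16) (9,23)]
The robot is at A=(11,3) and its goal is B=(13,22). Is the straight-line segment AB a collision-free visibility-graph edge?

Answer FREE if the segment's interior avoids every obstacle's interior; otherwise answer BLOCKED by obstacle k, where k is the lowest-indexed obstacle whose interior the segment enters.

FREE

Obstacle 1 [(13,0) (24,2) (19,9) (16,11)]:
  edge (13,0)–(24,2): clear
  edge (24,2)–(19,9): clear
  edge (19,9)–(16,11): clear
  edge (16,11)–(13,0): clear
  midpoint (12,25/2) outside
  → clear
Obstacle 2 [(0,5) (8,0) (10,7)]:
  edge (0,5)–(8,0): clear
  edge (8,0)–(10,7): clear
  edge (10,7)–(0,5): clear
  midpoint (12,25/2) outside
  → clear
Obstacle 3 [(3,15) (9,16) (9,23)]:
  edge (3,15)–(9,16): clear
  edge (9,16)–(9,23): clear
  edge (9,23)–(3,15): clear
  midpoint (12,25/2) outside
  → clear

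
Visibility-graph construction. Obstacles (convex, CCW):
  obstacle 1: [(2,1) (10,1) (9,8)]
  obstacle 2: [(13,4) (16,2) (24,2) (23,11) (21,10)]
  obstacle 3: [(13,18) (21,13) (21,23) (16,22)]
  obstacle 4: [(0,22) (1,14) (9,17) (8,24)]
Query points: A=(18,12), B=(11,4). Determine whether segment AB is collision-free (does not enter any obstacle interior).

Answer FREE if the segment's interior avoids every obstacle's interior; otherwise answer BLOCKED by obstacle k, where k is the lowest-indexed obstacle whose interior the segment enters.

Obstacle 1 [(2,1) (10,1) (9,8)]:
  edge (2,1)–(10,1): clear
  edge (10,1)–(9,8): clear
  edge (9,8)–(2,1): clear
  midpoint (29/2,8) outside
  → clear
Obstacle 2 [(13,4) (16,2) (24,2) (23,11) (21,10)]:
  edge (13,4)–(16,2): clear
  edge (16,2)–(24,2): clear
  edge (24,2)–(23,11): clear
  edge (23,11)–(21,10): clear
  edge (21,10)–(13,4): clear
  midpoint (29/2,8) outside
  → clear
Obstacle 3 [(13,18) (21,13) (21,23) (16,22)]:
  edge (13,18)–(21,13): clear
  edge (21,13)–(21,23): clear
  edge (21,23)–(16,22): clear
  edge (16,22)–(13,18): clear
  midpoint (29/2,8) outside
  → clear
Obstacle 4 [(0,22) (1,14) (9,17) (8,24)]:
  edge (0,22)–(1,14): clear
  edge (1,14)–(9,17): clear
  edge (9,17)–(8,24): clear
  edge (8,24)–(0,22): clear
  midpoint (29/2,8) outside
  → clear

FREE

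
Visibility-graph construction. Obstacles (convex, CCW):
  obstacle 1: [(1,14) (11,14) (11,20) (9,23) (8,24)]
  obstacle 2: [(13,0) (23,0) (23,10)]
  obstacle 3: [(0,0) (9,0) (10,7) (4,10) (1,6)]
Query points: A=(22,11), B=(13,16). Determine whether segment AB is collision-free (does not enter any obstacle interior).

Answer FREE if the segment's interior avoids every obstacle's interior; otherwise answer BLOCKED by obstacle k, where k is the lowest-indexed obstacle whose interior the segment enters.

Obstacle 1 [(1,14) (11,14) (11,20) (9,23) (8,24)]:
  edge (1,14)–(11,14): clear
  edge (11,14)–(11,20): clear
  edge (11,20)–(9,23): clear
  edge (9,23)–(8,24): clear
  edge (8,24)–(1,14): clear
  midpoint (35/2,27/2) outside
  → clear
Obstacle 2 [(13,0) (23,0) (23,10)]:
  edge (13,0)–(23,0): clear
  edge (23,0)–(23,10): clear
  edge (23,10)–(13,0): clear
  midpoint (35/2,27/2) outside
  → clear
Obstacle 3 [(0,0) (9,0) (10,7) (4,10) (1,6)]:
  edge (0,0)–(9,0): clear
  edge (9,0)–(10,7): clear
  edge (10,7)–(4,10): clear
  edge (4,10)–(1,6): clear
  edge (1,6)–(0,0): clear
  midpoint (35/2,27/2) outside
  → clear

FREE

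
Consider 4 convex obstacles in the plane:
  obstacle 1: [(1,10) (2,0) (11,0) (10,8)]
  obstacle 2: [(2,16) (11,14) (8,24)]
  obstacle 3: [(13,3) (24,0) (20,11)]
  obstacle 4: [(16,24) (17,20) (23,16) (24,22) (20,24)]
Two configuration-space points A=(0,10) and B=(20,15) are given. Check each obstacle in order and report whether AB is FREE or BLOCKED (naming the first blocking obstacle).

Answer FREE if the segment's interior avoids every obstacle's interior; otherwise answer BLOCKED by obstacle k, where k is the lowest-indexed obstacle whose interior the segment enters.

Obstacle 1 [(1,10) (2,0) (11,0) (10,8)]:
  edge (1,10)–(2,0): clear
  edge (2,0)–(11,0): clear
  edge (11,0)–(10,8): clear
  edge (10,8)–(1,10): clear
  midpoint (10,25/2) outside
  → clear
Obstacle 2 [(2,16) (11,14) (8,24)]:
  edge (2,16)–(11,14): clear
  edge (11,14)–(8,24): clear
  edge (8,24)–(2,16): clear
  midpoint (10,25/2) outside
  → clear
Obstacle 3 [(13,3) (24,0) (20,11)]:
  edge (13,3)–(24,0): clear
  edge (24,0)–(20,11): clear
  edge (20,11)–(13,3): clear
  midpoint (10,25/2) outside
  → clear
Obstacle 4 [(16,24) (17,20) (23,16) (24,22) (20,24)]:
  edge (16,24)–(17,20): clear
  edge (17,20)–(23,16): clear
  edge (23,16)–(24,22): clear
  edge (24,22)–(20,24): clear
  edge (20,24)–(16,24): clear
  midpoint (10,25/2) outside
  → clear

FREE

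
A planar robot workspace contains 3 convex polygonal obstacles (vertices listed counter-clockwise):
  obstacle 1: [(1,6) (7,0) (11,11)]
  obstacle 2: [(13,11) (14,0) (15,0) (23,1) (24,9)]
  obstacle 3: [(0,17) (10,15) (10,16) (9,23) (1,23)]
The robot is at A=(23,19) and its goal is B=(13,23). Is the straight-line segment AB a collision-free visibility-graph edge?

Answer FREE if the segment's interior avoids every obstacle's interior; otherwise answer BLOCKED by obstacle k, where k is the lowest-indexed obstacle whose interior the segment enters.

FREE

Obstacle 1 [(1,6) (7,0) (11,11)]:
  edge (1,6)–(7,0): clear
  edge (7,0)–(11,11): clear
  edge (11,11)–(1,6): clear
  midpoint (18,21) outside
  → clear
Obstacle 2 [(13,11) (14,0) (15,0) (23,1) (24,9)]:
  edge (13,11)–(14,0): clear
  edge (14,0)–(15,0): clear
  edge (15,0)–(23,1): clear
  edge (23,1)–(24,9): clear
  edge (24,9)–(13,11): clear
  midpoint (18,21) outside
  → clear
Obstacle 3 [(0,17) (10,15) (10,16) (9,23) (1,23)]:
  edge (0,17)–(10,15): clear
  edge (10,15)–(10,16): clear
  edge (10,16)–(9,23): clear
  edge (9,23)–(1,23): clear
  edge (1,23)–(0,17): clear
  midpoint (18,21) outside
  → clear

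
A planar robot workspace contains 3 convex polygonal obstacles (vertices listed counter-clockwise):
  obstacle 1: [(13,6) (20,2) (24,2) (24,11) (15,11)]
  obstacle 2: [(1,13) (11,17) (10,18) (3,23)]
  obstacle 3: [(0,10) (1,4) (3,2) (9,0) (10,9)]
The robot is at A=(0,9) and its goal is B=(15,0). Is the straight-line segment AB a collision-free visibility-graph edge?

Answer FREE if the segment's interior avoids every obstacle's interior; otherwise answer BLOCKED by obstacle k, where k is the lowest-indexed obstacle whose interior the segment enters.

Obstacle 1 [(13,6) (20,2) (24,2) (24,11) (15,11)]:
  edge (13,6)–(20,2): clear
  edge (20,2)–(24,2): clear
  edge (24,2)–(24,11): clear
  edge (24,11)–(15,11): clear
  edge (15,11)–(13,6): clear
  midpoint (15/2,9/2) outside
  → clear
Obstacle 2 [(1,13) (11,17) (10,18) (3,23)]:
  edge (1,13)–(11,17): clear
  edge (11,17)–(10,18): clear
  edge (10,18)–(3,23): clear
  edge (3,23)–(1,13): clear
  midpoint (15/2,9/2) outside
  → clear
Obstacle 3 [(0,10) (1,4) (3,2) (9,0) (10,9)]:
  edge (0,10)–(1,4): crosses AB
  edge (1,4)–(3,2): clear
  edge (3,2)–(9,0): clear
  edge (9,0)–(10,9): crosses AB
  edge (10,9)–(0,10): clear
  → BLOCKED

BLOCKED by obstacle 3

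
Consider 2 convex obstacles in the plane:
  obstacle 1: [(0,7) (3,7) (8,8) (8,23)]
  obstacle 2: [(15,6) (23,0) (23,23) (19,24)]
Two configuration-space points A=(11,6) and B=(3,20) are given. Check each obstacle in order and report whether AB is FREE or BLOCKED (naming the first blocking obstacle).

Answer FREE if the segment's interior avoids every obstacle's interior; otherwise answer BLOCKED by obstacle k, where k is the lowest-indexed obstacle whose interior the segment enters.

Obstacle 1 [(0,7) (3,7) (8,8) (8,23)]:
  edge (0,7)–(3,7): clear
  edge (3,7)–(8,8): clear
  edge (8,8)–(8,23): crosses AB
  edge (8,23)–(0,7): crosses AB
  → BLOCKED
Obstacle 2 [(15,6) (23,0) (23,23) (19,24)]:
  edge (15,6)–(23,0): clear
  edge (23,0)–(23,23): clear
  edge (23,23)–(19,24): clear
  edge (19,24)–(15,6): clear
  midpoint (7,13) outside
  → clear

BLOCKED by obstacle 1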